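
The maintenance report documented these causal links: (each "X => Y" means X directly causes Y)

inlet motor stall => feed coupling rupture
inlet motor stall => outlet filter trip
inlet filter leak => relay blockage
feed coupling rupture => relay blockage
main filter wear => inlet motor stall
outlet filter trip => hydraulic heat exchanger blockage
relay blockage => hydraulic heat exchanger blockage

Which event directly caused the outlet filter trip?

the inlet motor stall

Upstream contributors include the main filter wear, but only the inlet motor stall feeds directly into the outlet filter trip.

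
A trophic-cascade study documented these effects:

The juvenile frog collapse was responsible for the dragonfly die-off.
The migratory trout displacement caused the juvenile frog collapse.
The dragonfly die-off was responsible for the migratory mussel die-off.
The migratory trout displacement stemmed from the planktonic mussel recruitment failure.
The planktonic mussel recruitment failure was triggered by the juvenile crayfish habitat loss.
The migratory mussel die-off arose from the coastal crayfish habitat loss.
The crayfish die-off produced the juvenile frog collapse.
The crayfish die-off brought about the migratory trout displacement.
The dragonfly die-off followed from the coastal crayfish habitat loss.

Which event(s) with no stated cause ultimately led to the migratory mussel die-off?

the coastal crayfish habitat loss, the crayfish die-off, the juvenile crayfish habitat loss

Tracing upstream from the migratory mussel die-off: the migratory mussel die-off ← the dragonfly die-off ← the juvenile frog collapse ← the migratory trout displacement ← the planktonic mussel recruitment failure ← the juvenile crayfish habitat loss.
A separate upstream branch: the migratory mussel die-off ← the dragonfly die-off ← the juvenile frog collapse ← the crayfish die-off.
A separate upstream branch: the migratory mussel die-off ← the coastal crayfish habitat loss.
Each of those chain origins has no stated cause.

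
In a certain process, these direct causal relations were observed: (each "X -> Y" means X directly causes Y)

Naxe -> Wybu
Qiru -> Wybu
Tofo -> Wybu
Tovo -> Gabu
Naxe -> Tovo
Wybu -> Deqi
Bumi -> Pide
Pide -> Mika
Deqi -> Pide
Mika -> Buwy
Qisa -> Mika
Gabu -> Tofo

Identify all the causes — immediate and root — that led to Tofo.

Gabu, Naxe, Tovo

Immediate cause of Tofo: Gabu.
Further upstream: Naxe, Tovo.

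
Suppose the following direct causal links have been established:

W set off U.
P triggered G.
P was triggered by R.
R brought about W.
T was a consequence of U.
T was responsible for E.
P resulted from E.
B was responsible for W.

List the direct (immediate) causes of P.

Upstream contributors include W, U, T, B, but only E, R feed directly into P.

E, R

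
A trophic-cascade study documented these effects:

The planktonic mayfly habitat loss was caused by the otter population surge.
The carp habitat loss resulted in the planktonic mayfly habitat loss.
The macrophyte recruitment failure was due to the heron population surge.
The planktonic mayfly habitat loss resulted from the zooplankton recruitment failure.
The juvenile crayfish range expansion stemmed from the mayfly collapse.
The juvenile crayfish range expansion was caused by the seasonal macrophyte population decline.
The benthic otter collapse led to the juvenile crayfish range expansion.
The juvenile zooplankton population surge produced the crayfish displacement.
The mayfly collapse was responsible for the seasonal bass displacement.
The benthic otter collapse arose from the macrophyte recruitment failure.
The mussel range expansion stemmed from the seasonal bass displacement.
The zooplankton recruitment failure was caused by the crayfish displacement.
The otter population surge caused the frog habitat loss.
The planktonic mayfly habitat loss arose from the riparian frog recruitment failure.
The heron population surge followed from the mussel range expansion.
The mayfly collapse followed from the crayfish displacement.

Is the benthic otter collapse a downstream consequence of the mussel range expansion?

There is a causal chain: the mussel range expansion → the heron population surge → the macrophyte recruitment failure → the benthic otter collapse.

Yes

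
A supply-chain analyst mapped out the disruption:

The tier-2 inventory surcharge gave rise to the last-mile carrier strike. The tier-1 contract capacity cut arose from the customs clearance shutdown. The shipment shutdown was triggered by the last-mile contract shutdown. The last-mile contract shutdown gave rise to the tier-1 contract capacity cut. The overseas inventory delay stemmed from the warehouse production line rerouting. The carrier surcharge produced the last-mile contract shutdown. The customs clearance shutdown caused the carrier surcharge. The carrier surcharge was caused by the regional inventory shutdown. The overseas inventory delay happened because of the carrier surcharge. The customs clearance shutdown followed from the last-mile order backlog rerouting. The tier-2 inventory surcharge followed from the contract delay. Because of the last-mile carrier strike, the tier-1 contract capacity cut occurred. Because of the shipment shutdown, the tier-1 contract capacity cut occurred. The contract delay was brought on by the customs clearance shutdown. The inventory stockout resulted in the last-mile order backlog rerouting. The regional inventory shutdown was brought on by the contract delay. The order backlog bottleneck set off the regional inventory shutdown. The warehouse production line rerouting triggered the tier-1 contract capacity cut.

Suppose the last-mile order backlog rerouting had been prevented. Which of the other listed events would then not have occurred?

Downstream of the last-mile order backlog rerouting: the customs clearance shutdown, the contract delay, the tier-2 inventory surcharge, the regional inventory shutdown, the carrier surcharge, the overseas inventory delay, the last-mile contract shutdown, the last-mile carrier strike, the shipment shutdown, the tier-1 contract capacity cut.
Of those, still caused via another path: the regional inventory shutdown, the carrier surcharge, the overseas inventory delay, the last-mile contract shutdown, the shipment shutdown, the tier-1 contract capacity cut.
The remainder have no surviving cause.

the contract delay, the customs clearance shutdown, the last-mile carrier strike, the tier-2 inventory surcharge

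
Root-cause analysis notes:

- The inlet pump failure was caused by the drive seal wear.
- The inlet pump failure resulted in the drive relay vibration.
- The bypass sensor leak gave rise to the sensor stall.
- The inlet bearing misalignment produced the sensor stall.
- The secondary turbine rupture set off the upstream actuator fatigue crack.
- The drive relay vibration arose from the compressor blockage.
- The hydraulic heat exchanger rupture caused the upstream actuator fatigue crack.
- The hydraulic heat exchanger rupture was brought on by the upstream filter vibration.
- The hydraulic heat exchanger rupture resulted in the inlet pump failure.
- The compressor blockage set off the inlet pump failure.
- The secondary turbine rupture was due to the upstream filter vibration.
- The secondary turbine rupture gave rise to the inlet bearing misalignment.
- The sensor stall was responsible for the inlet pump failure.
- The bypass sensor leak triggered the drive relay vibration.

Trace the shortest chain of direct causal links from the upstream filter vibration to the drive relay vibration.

the upstream filter vibration → the hydraulic heat exchanger rupture
the hydraulic heat exchanger rupture → the inlet pump failure
the inlet pump failure → the drive relay vibration
Length: 3 steps.

the upstream filter vibration → the hydraulic heat exchanger rupture → the inlet pump failure → the drive relay vibration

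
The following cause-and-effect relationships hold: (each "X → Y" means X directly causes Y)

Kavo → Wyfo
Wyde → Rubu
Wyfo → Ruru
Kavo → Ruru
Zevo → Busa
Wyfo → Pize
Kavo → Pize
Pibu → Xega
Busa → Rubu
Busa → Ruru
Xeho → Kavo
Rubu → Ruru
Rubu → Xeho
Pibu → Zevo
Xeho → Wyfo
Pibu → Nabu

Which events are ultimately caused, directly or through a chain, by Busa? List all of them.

Kavo, Pize, Rubu, Ruru, Wyfo, Xeho

Direct effects: Rubu, Ruru.
2 steps out: Xeho.
3 steps out: Kavo, Wyfo.
4 steps out: Pize.
Not reachable from it: Pibu, Nabu, Zevo, Xega, Wyde.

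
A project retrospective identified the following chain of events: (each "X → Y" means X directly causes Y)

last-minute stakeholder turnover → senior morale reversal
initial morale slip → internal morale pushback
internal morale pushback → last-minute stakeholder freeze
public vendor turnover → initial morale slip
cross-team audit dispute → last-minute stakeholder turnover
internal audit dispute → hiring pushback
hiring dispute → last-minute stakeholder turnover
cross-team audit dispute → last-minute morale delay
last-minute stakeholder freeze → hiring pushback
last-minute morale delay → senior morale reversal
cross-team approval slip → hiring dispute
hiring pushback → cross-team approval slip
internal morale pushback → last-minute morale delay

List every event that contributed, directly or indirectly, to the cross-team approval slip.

the hiring pushback, the initial morale slip, the internal audit dispute, the internal morale pushback, the last-minute stakeholder freeze, the public vendor turnover

Immediate cause of the cross-team approval slip: the hiring pushback.
Further upstream: the public vendor turnover, the initial morale slip, the internal morale pushback, the last-minute stakeholder freeze, the internal audit dispute.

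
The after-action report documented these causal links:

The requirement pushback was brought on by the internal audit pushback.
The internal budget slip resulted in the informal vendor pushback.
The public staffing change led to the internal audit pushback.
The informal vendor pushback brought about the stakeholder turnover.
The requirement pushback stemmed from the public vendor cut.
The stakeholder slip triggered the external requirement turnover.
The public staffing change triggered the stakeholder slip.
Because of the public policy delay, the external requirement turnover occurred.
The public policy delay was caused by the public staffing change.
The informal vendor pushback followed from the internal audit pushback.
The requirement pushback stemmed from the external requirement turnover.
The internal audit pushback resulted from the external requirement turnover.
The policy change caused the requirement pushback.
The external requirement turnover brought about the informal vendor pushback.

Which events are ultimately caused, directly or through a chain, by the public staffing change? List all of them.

Direct effects: the public policy delay, the stakeholder slip, the internal audit pushback.
2 steps out: the external requirement turnover, the informal vendor pushback, the requirement pushback.
3 steps out: the stakeholder turnover.
Not reachable from it: the policy change, the public vendor cut, the internal budget slip.

the external requirement turnover, the informal vendor pushback, the internal audit pushback, the public policy delay, the requirement pushback, the stakeholder slip, the stakeholder turnover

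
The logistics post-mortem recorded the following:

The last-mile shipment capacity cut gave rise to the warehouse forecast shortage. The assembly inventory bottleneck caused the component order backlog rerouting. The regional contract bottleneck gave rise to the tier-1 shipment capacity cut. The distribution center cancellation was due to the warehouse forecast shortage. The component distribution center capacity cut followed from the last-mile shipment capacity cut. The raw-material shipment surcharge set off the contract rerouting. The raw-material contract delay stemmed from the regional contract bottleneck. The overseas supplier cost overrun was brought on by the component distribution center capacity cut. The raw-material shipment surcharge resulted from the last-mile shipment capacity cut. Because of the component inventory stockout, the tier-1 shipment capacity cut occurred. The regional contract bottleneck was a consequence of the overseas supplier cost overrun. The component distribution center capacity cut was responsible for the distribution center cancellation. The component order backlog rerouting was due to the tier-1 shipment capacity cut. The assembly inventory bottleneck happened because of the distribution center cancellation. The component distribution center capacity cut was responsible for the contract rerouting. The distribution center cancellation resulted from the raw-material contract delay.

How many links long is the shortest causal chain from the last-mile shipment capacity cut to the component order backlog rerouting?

Shortest chain: the last-mile shipment capacity cut → the warehouse forecast shortage → the distribution center cancellation → the assembly inventory bottleneck → the component order backlog rerouting.

4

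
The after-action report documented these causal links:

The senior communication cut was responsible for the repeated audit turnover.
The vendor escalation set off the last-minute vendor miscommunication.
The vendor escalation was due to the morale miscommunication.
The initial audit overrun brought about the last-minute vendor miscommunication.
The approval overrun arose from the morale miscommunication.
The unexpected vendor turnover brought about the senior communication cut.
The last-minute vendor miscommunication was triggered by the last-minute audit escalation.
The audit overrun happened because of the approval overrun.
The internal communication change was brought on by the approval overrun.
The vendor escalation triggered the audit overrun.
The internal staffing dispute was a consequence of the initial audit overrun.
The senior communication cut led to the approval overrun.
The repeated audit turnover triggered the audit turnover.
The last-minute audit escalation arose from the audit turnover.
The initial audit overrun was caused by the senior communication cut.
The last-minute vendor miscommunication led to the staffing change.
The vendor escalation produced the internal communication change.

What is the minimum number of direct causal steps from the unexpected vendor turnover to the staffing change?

Shortest chain: the unexpected vendor turnover → the senior communication cut → the initial audit overrun → the last-minute vendor miscommunication → the staffing change.

4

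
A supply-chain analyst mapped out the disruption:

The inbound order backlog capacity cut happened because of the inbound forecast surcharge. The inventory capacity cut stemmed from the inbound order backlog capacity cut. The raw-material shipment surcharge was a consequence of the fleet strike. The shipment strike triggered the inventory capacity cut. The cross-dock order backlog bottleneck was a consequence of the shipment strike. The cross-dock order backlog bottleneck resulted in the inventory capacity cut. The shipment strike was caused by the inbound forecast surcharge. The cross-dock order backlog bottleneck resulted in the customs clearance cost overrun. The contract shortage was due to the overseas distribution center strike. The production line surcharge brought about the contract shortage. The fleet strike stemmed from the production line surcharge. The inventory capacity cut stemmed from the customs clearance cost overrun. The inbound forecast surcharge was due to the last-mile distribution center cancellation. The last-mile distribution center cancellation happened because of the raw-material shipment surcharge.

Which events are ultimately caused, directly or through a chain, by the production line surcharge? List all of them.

the contract shortage, the cross-dock order backlog bottleneck, the customs clearance cost overrun, the fleet strike, the inbound forecast surcharge, the inbound order backlog capacity cut, the inventory capacity cut, the last-mile distribution center cancellation, the raw-material shipment surcharge, the shipment strike

Direct effects: the contract shortage, the fleet strike.
2 steps out: the raw-material shipment surcharge.
3 steps out: the last-mile distribution center cancellation.
4 steps out: the inbound forecast surcharge.
5 steps out: the shipment strike, the inbound order backlog capacity cut.
6 steps out: the cross-dock order backlog bottleneck, the inventory capacity cut.
7 steps out: the customs clearance cost overrun.
Not reachable from it: the overseas distribution center strike.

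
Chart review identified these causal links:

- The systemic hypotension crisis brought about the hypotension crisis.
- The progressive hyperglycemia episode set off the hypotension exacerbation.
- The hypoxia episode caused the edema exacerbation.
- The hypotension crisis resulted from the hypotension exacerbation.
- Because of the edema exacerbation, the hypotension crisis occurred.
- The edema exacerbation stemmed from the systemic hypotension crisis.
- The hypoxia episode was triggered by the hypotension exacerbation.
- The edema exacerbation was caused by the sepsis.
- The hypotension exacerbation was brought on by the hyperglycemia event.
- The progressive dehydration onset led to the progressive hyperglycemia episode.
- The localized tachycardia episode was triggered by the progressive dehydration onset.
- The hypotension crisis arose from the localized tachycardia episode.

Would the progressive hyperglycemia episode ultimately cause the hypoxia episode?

Yes

There is a causal chain: the progressive hyperglycemia episode → the hypotension exacerbation → the hypoxia episode.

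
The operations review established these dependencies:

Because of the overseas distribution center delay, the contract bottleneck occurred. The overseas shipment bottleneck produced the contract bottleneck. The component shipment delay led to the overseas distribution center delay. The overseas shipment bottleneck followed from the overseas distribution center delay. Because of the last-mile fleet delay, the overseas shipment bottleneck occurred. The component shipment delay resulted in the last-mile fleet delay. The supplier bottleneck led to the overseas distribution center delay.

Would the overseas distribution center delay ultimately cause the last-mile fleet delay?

The overseas distribution center delay leads to the overseas shipment bottleneck, the contract bottleneck; the last-mile fleet delay is not among them.

No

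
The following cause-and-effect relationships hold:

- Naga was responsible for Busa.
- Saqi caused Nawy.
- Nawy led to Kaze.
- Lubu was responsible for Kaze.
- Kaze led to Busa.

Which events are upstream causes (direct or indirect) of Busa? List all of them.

Kaze, Lubu, Naga, Nawy, Saqi

Immediate causes of Busa: Kaze, Naga.
Further upstream: Saqi, Nawy, Lubu.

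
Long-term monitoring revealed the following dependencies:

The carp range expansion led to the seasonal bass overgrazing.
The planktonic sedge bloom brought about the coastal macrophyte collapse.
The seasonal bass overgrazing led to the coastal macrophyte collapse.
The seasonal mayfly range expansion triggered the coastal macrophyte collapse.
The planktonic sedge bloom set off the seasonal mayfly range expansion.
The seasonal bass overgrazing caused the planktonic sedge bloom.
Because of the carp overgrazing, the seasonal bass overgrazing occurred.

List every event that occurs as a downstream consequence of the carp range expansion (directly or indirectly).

the coastal macrophyte collapse, the planktonic sedge bloom, the seasonal bass overgrazing, the seasonal mayfly range expansion

Direct effects: the seasonal bass overgrazing.
2 steps out: the planktonic sedge bloom, the coastal macrophyte collapse.
3 steps out: the seasonal mayfly range expansion.
Not reachable from it: the carp overgrazing.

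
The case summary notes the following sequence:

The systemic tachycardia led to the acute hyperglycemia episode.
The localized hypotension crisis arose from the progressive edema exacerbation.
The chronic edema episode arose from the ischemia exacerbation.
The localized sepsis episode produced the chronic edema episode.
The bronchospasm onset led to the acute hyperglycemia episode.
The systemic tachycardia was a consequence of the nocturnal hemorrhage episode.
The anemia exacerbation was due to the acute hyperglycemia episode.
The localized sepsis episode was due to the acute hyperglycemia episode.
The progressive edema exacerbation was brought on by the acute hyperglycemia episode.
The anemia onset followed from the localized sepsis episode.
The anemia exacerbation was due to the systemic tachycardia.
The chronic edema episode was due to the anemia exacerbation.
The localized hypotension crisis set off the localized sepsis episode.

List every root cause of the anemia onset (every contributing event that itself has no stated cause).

Tracing upstream from the anemia onset: the anemia onset ← the localized sepsis episode ← the acute hyperglycemia episode ← the systemic tachycardia ← the nocturnal hemorrhage episode.
A separate upstream branch: the anemia onset ← the localized sepsis episode ← the acute hyperglycemia episode ← the bronchospasm onset.
Each of those chain origins has no stated cause.

the bronchospasm onset, the nocturnal hemorrhage episode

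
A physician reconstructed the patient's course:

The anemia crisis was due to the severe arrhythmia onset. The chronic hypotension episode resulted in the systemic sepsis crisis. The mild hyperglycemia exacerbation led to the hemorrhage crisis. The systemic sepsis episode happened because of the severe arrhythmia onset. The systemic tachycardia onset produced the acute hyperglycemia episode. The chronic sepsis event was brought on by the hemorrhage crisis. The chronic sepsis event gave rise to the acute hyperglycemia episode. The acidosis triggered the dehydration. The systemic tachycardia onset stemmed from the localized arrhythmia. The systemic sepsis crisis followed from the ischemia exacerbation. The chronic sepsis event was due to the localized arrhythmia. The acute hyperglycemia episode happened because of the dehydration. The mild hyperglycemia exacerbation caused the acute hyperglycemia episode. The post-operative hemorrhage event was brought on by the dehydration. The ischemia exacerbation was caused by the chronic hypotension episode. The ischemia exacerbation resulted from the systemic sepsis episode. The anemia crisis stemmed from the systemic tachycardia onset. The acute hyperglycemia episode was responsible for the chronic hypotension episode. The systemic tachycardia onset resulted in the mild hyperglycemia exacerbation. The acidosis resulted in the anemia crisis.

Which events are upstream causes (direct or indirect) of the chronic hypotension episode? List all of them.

the acidosis, the acute hyperglycemia episode, the chronic sepsis event, the dehydration, the hemorrhage crisis, the localized arrhythmia, the mild hyperglycemia exacerbation, the systemic tachycardia onset

Immediate cause of the chronic hypotension episode: the acute hyperglycemia episode.
Further upstream: the acidosis, the localized arrhythmia, the systemic tachycardia onset, the dehydration, the mild hyperglycemia exacerbation, the hemorrhage crisis, the chronic sepsis event.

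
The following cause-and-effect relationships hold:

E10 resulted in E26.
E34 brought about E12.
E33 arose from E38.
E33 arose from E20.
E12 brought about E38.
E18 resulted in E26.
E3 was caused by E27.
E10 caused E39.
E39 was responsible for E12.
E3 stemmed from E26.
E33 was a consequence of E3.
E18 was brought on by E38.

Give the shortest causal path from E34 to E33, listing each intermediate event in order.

E34 → E12 → E38 → E33

E34 → E12
E12 → E38
E38 → E33
Length: 3 steps.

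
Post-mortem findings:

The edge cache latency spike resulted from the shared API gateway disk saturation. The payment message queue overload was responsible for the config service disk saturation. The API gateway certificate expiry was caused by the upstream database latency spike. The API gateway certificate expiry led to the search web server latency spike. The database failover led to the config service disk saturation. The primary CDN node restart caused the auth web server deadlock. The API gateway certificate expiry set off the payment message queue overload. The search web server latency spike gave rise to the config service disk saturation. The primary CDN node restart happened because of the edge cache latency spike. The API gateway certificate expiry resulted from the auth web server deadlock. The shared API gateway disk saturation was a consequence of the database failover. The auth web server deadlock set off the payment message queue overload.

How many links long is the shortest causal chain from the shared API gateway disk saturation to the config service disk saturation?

5

Shortest chain: the shared API gateway disk saturation → the edge cache latency spike → the primary CDN node restart → the auth web server deadlock → the payment message queue overload → the config service disk saturation.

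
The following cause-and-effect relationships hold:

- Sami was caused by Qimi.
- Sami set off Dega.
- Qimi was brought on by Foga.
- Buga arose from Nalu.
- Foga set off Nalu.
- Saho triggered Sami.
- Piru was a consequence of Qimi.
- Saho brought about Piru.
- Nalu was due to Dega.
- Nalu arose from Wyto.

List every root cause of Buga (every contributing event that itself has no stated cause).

Foga, Saho, Wyto

Tracing upstream from Buga: Buga ← Nalu ← Dega ← Sami ← Saho.
A separate upstream branch: Buga ← Nalu ← Foga.
A separate upstream branch: Buga ← Nalu ← Wyto.
Each of those chain origins has no stated cause.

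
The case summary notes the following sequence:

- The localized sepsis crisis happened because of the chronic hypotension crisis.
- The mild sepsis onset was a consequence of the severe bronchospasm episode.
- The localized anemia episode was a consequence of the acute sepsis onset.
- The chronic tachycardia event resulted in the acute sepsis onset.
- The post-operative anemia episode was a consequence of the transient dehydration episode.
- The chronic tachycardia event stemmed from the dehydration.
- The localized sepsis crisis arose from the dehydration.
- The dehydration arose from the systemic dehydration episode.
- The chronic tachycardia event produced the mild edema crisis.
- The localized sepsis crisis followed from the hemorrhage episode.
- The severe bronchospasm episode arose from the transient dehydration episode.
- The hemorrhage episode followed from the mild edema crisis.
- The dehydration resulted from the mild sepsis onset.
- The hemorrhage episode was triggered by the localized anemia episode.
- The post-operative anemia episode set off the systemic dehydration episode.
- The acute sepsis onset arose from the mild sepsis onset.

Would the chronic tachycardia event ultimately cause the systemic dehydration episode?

The chronic tachycardia event leads to the acute sepsis onset, the localized anemia episode, the mild edema crisis, the hemorrhage episode, the localized sepsis crisis; the systemic dehydration episode is not among them.

No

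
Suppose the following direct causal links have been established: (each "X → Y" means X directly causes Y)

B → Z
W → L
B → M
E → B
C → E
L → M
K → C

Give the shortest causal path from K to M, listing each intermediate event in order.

K → C → E → B → M

K → C
C → E
E → B
B → M
Length: 4 steps.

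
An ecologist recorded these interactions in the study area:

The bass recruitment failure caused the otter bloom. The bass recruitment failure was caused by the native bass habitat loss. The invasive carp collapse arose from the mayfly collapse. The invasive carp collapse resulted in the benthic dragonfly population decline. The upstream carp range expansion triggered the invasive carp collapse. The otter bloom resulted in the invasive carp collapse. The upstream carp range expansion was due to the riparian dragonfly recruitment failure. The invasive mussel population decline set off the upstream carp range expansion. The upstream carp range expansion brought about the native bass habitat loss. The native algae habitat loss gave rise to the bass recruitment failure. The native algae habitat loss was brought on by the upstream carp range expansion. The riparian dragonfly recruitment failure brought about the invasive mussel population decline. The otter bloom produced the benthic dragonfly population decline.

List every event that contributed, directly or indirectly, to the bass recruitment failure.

the invasive mussel population decline, the native algae habitat loss, the native bass habitat loss, the riparian dragonfly recruitment failure, the upstream carp range expansion

Immediate causes of the bass recruitment failure: the native bass habitat loss, the native algae habitat loss.
Further upstream: the riparian dragonfly recruitment failure, the invasive mussel population decline, the upstream carp range expansion.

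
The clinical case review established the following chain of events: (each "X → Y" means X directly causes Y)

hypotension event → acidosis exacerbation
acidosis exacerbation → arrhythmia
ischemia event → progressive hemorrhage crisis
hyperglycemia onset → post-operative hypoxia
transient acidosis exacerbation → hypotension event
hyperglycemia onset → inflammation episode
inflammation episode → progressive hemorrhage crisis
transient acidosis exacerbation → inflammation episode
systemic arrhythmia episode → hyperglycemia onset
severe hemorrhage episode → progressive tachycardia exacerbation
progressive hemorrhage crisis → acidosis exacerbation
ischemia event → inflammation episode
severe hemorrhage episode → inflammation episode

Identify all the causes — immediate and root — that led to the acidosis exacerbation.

Immediate causes of the acidosis exacerbation: the hypotension event, the progressive hemorrhage crisis.
Further upstream: the systemic arrhythmia episode, the transient acidosis exacerbation, the severe hemorrhage episode, the hyperglycemia onset, the ischemia event, the inflammation episode.

the hyperglycemia onset, the hypotension event, the inflammation episode, the ischemia event, the progressive hemorrhage crisis, the severe hemorrhage episode, the systemic arrhythmia episode, the transient acidosis exacerbation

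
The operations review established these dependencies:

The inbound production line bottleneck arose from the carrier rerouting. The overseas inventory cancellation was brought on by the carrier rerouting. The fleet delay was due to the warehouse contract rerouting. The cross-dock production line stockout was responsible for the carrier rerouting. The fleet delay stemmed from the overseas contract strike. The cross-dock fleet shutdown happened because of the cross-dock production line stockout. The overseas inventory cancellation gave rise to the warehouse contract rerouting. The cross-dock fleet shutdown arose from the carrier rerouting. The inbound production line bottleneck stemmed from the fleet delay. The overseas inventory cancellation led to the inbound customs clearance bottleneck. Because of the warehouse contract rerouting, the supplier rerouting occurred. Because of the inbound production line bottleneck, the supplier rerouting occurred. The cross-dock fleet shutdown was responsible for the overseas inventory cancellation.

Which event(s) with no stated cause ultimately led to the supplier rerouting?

the cross-dock production line stockout, the overseas contract strike

Tracing upstream from the supplier rerouting: the supplier rerouting ← the inbound production line bottleneck ← the carrier rerouting ← the cross-dock production line stockout.
A separate upstream branch: the supplier rerouting ← the inbound production line bottleneck ← the fleet delay ← the overseas contract strike.
Each of those chain origins has no stated cause.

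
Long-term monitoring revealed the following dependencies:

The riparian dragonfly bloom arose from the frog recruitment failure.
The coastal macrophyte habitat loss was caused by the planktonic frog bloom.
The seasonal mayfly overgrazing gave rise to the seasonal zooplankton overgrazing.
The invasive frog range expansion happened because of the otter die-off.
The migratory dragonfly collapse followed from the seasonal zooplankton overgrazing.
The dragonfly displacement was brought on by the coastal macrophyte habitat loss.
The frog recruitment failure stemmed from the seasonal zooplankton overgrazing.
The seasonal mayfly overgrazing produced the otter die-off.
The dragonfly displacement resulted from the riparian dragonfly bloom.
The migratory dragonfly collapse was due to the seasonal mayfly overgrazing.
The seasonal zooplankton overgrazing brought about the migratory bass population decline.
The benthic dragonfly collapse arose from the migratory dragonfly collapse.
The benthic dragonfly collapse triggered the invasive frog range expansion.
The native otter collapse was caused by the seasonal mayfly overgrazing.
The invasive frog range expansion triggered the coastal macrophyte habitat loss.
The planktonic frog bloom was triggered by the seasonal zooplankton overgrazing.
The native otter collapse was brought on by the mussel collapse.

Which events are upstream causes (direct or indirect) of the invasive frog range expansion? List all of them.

Immediate causes of the invasive frog range expansion: the otter die-off, the benthic dragonfly collapse.
Further upstream: the seasonal mayfly overgrazing, the seasonal zooplankton overgrazing, the migratory dragonfly collapse.

the benthic dragonfly collapse, the migratory dragonfly collapse, the otter die-off, the seasonal mayfly overgrazing, the seasonal zooplankton overgrazing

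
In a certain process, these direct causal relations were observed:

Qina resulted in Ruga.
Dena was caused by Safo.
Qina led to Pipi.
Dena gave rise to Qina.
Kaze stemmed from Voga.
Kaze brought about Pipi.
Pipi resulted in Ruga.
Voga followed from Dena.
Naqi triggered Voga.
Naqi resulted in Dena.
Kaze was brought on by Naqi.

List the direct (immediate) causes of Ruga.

Upstream contributors include Naqi, Dena, Voga, Kaze, Safo, but only Pipi, Qina feed directly into Ruga.

Pipi, Qina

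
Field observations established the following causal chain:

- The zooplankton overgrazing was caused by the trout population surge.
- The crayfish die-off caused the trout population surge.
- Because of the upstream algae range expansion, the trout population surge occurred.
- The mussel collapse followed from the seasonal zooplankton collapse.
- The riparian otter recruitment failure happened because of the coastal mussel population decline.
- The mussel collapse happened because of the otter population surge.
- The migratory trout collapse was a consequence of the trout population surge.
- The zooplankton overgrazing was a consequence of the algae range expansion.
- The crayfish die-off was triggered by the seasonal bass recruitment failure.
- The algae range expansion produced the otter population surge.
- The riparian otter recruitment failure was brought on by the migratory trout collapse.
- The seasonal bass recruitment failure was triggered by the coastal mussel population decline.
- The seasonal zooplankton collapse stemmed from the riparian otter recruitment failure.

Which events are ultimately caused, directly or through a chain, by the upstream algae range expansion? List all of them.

the migratory trout collapse, the mussel collapse, the riparian otter recruitment failure, the seasonal zooplankton collapse, the trout population surge, the zooplankton overgrazing

Direct effects: the trout population surge.
2 steps out: the migratory trout collapse, the zooplankton overgrazing.
3 steps out: the riparian otter recruitment failure.
4 steps out: the seasonal zooplankton collapse.
5 steps out: the mussel collapse.
Not reachable from it: the algae range expansion, the coastal mussel population decline, the seasonal bass recruitment failure, the crayfish die-off, the otter population surge.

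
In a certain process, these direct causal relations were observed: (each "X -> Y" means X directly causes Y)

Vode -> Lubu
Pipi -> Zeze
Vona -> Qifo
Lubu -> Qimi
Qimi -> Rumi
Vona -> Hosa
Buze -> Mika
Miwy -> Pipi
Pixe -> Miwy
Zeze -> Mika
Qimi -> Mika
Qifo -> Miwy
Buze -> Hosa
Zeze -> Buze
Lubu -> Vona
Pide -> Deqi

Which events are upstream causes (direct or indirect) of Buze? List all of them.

Lubu, Miwy, Pipi, Pixe, Qifo, Vode, Vona, Zeze

Immediate cause of Buze: Zeze.
Further upstream: Vode, Pixe, Lubu, Vona, Qifo, Miwy, Pipi.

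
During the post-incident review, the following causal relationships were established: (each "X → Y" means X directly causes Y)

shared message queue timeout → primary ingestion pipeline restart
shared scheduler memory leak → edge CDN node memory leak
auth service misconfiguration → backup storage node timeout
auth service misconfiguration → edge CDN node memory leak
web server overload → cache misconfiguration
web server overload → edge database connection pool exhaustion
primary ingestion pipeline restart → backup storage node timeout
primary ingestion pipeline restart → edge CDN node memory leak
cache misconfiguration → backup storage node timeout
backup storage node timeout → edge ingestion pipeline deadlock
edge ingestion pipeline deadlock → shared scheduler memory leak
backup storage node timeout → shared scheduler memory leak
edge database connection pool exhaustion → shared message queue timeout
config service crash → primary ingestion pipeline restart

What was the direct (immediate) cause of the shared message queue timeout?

the edge database connection pool exhaustion

Upstream contributors include the web server overload, but only the edge database connection pool exhaustion feeds directly into the shared message queue timeout.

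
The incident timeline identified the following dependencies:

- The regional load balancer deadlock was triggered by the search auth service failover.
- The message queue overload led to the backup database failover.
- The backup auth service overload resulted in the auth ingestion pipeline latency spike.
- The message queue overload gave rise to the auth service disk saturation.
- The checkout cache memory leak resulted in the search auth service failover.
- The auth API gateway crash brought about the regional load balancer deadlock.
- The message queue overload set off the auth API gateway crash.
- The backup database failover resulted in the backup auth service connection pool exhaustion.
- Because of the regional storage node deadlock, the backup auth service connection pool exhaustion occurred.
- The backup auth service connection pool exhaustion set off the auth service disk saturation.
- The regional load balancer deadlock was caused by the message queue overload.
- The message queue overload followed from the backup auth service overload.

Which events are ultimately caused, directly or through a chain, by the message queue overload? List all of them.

the auth API gateway crash, the auth service disk saturation, the backup auth service connection pool exhaustion, the backup database failover, the regional load balancer deadlock

Direct effects: the auth API gateway crash, the backup database failover, the auth service disk saturation, the regional load balancer deadlock.
2 steps out: the backup auth service connection pool exhaustion.
Not reachable from it: the backup auth service overload, the auth ingestion pipeline latency spike, the checkout cache memory leak, the regional storage node deadlock, the search auth service failover.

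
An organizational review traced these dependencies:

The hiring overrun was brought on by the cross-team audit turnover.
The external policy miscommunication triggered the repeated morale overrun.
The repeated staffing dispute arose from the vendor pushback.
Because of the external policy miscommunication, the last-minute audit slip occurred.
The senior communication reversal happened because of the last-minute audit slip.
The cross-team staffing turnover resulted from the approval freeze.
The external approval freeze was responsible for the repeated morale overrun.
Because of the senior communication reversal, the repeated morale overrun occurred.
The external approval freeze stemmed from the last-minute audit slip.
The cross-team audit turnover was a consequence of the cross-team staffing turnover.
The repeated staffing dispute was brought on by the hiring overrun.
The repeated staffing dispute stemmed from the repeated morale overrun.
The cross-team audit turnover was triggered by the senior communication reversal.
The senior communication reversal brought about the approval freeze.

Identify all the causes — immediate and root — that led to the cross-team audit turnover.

the approval freeze, the cross-team staffing turnover, the external policy miscommunication, the last-minute audit slip, the senior communication reversal

Immediate causes of the cross-team audit turnover: the senior communication reversal, the cross-team staffing turnover.
Further upstream: the external policy miscommunication, the last-minute audit slip, the approval freeze.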